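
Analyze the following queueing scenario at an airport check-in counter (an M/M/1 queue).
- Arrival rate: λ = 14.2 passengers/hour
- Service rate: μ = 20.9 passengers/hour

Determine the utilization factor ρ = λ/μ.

Server utilization: ρ = λ/μ
ρ = 14.2/20.9 = 0.6794
The server is busy 67.94% of the time.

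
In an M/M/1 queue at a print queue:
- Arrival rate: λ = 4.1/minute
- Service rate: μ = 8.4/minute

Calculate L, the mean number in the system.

ρ = λ/μ = 4.1/8.4 = 0.4881
For M/M/1: L = λ/(μ-λ)
L = 4.1/(8.4-4.1) = 4.1/4.30
L = 0.9535 jobs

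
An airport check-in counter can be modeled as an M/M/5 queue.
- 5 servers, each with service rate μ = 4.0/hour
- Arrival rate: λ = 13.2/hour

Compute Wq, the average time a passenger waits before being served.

Traffic intensity: ρ = λ/(cμ) = 13.2/(5×4.0) = 0.6600
Since ρ = 0.6600 < 1, system is stable.
Offered load a = λ/μ = cρ = 13.2/4.0 = 3.3000
P₀ = [ Σₙ₌₀^4 aⁿ/n! + a^5/(5!(1-ρ)) ]⁻¹
Σ = a^0/0! + a^1/1! + a^2/2! + a^3/3! + a^4/4! = 1.0000 + 3.3000 + 5.4450 + 5.9895 + 4.9413 = 20.6758
a^5/(5!(1-ρ)) = 391.3539/(120 × 0.3400) = 9.5920
P₀ = 1/(20.6758 + 9.5920) = 0.03304
Lq = P₀·a^5·ρ / (5!(1-ρ)²) = 0.03304 × 391.3539 × 0.6600 / (120 × 0.1156) = 0.6152
Wq = Lq/λ = 0.61517/13.2 = 0.04660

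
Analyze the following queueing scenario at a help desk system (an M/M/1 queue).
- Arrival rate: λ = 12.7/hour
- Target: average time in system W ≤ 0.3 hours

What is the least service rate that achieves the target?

For M/M/1: W = 1/(μ-λ)
Need W ≤ 0.3, so 1/(μ-λ) ≤ 0.3
μ - λ ≥ 1/0.3 = 3.3333
μ ≥ 12.7 + 3.3333 = 16.0333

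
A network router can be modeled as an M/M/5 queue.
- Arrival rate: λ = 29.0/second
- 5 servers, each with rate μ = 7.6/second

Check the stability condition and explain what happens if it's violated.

Stability requires ρ = λ/(cμ) < 1
ρ = 29.0/(5 × 7.6) = 29.0/38.00 = 0.7632
Since 0.7632 < 1, the system is STABLE.
The servers are busy 76.32% of the time.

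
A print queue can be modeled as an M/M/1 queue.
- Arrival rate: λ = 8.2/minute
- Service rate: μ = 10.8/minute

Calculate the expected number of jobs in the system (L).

ρ = λ/μ = 8.2/10.8 = 0.7593
For M/M/1: L = λ/(μ-λ)
L = 8.2/(10.8-8.2) = 8.2/2.60
L = 3.1538 jobs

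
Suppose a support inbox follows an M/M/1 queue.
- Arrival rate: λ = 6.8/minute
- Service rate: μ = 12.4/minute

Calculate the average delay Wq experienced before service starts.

First, compute utilization: ρ = λ/μ = 6.8/12.4 = 0.5484
For M/M/1: Wq = λ/(μ(μ-λ))
Wq = 6.8/(12.4 × (12.4-6.8))
Wq = 6.8/(12.4 × 5.60)
Wq = 0.09793 minutes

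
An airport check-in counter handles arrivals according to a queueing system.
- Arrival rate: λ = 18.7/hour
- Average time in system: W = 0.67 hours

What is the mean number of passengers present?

Little's Law: L = λW
L = 18.7 × 0.67 = 12.5290 passengers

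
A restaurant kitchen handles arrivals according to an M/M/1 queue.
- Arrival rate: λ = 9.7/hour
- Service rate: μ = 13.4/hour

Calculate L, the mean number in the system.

ρ = λ/μ = 9.7/13.4 = 0.7239
For M/M/1: L = λ/(μ-λ)
L = 9.7/(13.4-9.7) = 9.7/3.70
L = 2.6216 orders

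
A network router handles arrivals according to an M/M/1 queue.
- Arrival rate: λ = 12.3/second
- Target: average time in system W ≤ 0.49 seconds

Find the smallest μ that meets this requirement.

For M/M/1: W = 1/(μ-λ)
Need W ≤ 0.49, so 1/(μ-λ) ≤ 0.49
μ - λ ≥ 1/0.49 = 2.0408
μ ≥ 12.3 + 2.0408 = 14.3408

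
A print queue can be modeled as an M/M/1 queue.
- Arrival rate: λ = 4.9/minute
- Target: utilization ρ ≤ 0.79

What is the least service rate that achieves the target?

ρ = λ/μ, so μ = λ/ρ
μ ≥ 4.9/0.79 = 6.2025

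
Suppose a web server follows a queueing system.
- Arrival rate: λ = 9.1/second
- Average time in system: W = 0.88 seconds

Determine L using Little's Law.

Little's Law: L = λW
L = 9.1 × 0.88 = 8.0080 requests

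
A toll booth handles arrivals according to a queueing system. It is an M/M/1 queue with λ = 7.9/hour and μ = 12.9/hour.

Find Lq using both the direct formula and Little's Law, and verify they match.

Method 1 (direct): Lq = λ²/(μ(μ-λ)) = 62.41/(12.9 × 5.00) = 0.9676

Method 2 (Little's Law):
W = 1/(μ-λ) = 1/5.00 = 0.2000
Wq = W - 1/μ = 0.2000 - 0.07752 = 0.12248
Lq = λWq = 7.9 × 0.12248 = 0.9676 ✔ (matches Method 1)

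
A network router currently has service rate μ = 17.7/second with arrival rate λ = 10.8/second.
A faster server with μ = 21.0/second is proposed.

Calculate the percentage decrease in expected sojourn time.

System 1: ρ₁ = 10.8/17.7 = 0.6102, W₁ = 1/(17.7-10.8) = 0.14493
System 2: ρ₂ = 10.8/21.0 = 0.5143, W₂ = 1/(21.0-10.8) = 0.098039
Improvement: (W₁-W₂)/W₁ = (0.14493-0.098039)/0.14493 = 32.35%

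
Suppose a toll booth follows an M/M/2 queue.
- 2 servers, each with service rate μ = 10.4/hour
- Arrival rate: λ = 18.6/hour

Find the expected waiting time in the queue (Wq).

Traffic intensity: ρ = λ/(cμ) = 18.6/(2×10.4) = 0.8942
Since ρ = 0.8942 < 1, system is stable.
Offered load a = λ/μ = cρ = 18.6/10.4 = 1.7885
P₀ = [ Σₙ₌₀^1 aⁿ/n! + a^2/(2!(1-ρ)) ]⁻¹
Σ = a^0/0! + a^1/1! = 1.0000 + 1.7885 = 2.7885
a^2/(2!(1-ρ)) = 3.19859/(2 × 0.105769) = 15.1206
P₀ = 1/(2.7885 + 15.1206) = 0.05584
Lq = P₀·a^2·ρ / (2!(1-ρ)²) = 0.0558376 × 3.19859 × 0.894231 / (2 × 0.0111871) = 7.1382
Wq = Lq/λ = 7.1382/18.6 = 0.3838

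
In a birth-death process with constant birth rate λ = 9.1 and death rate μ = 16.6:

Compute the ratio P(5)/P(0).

For constant rates: P(n)/P(0) = (λ/μ)^n
P(5)/P(0) = (9.1/16.6)^5 = 0.5482^5 = 0.04951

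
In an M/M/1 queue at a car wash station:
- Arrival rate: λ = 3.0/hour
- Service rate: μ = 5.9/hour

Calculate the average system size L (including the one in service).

ρ = λ/μ = 3.0/5.9 = 0.5085
For M/M/1: L = λ/(μ-λ)
L = 3.0/(5.9-3.0) = 3.0/2.90
L = 1.0345 cars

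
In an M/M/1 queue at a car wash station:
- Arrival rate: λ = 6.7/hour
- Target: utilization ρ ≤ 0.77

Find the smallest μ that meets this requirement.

ρ = λ/μ, so μ = λ/ρ
μ ≥ 6.7/0.77 = 8.7013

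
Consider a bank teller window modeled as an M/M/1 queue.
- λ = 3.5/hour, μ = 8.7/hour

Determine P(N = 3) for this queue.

ρ = λ/μ = 3.5/8.7 = 0.4023
P(n) = (1-ρ)ρⁿ
P(3) = (1-0.4023) × 0.4023^3
P(3) = 0.5977 × 0.06511
P(3) = 0.03892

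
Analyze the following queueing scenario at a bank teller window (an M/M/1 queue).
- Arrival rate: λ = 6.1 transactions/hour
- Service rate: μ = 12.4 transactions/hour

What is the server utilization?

Server utilization: ρ = λ/μ
ρ = 6.1/12.4 = 0.4919
The server is busy 49.19% of the time.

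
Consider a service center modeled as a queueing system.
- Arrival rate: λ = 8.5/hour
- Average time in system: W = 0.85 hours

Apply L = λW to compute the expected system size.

Little's Law: L = λW
L = 8.5 × 0.85 = 7.2250 customers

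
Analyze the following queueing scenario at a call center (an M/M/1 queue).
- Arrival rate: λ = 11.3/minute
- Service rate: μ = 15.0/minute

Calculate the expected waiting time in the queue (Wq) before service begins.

First, compute utilization: ρ = λ/μ = 11.3/15.0 = 0.7533
For M/M/1: Wq = λ/(μ(μ-λ))
Wq = 11.3/(15.0 × (15.0-11.3))
Wq = 11.3/(15.0 × 3.70)
Wq = 0.2036 minutes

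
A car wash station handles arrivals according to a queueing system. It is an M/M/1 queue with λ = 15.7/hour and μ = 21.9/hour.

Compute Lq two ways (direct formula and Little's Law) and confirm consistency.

Method 1 (direct): Lq = λ²/(μ(μ-λ)) = 246.49/(21.9 × 6.20) = 1.8154

Method 2 (Little's Law):
W = 1/(μ-λ) = 1/6.20 = 0.16129
Wq = W - 1/μ = 0.16129 - 0.045662 = 0.11563
Lq = λWq = 15.7 × 0.11563 = 1.8154 ✔ (matches Method 1)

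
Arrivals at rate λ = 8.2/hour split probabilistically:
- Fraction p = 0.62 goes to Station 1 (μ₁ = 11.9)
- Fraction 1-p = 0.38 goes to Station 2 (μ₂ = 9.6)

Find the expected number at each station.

Effective rates: λ₁ = 8.2×0.62 = 5.084, λ₂ = 8.2×0.38 = 3.116
Station 1: ρ₁ = 5.084/11.9 = 0.42723, L₁ = ρ₁/(1-ρ₁) = 0.42723/(1-0.42723) = 0.7459
Station 2: ρ₂ = 3.116/9.6 = 0.3246, L₂ = ρ₂/(1-ρ₂) = 0.3246/(1-0.3246) = 0.4806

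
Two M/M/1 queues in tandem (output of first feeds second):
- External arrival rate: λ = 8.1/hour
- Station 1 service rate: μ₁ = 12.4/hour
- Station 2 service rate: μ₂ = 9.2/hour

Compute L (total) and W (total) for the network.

By Jackson's theorem, each station behaves as independent M/M/1.
Station 1: ρ₁ = 8.1/12.4 = 0.6532, L₁ = ρ₁/(1-ρ₁) = λ/(μ₁-λ) = 8.1/4.30 = 1.88372
Station 2: ρ₂ = 8.1/9.2 = 0.8804, L₂ = ρ₂/(1-ρ₂) = λ/(μ₂-λ) = 8.1/1.10 = 7.36364
Total: L = L₁ + L₂ = 1.88372 + 7.36364 = 9.24736
W = L/λ = 9.24736/8.1 = 1.1416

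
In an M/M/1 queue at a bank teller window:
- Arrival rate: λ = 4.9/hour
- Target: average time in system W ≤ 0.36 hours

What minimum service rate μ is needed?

For M/M/1: W = 1/(μ-λ)
Need W ≤ 0.36, so 1/(μ-λ) ≤ 0.36
μ - λ ≥ 1/0.36 = 2.7778
μ ≥ 4.9 + 2.7778 = 7.6778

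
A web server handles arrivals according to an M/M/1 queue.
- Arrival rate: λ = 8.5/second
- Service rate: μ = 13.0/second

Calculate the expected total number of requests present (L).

ρ = λ/μ = 8.5/13.0 = 0.6538
For M/M/1: L = λ/(μ-λ)
L = 8.5/(13.0-8.5) = 8.5/4.50
L = 1.8889 requests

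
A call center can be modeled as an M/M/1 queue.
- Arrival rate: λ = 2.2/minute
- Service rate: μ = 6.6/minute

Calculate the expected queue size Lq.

ρ = λ/μ = 2.2/6.6 = 0.3333
For M/M/1: Lq = λ²/(μ(μ-λ))
Lq = 4.84/(6.6 × 4.40)
Lq = 0.1667 calls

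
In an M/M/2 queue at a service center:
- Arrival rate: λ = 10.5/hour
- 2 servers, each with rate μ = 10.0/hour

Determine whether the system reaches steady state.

Stability requires ρ = λ/(cμ) < 1
ρ = 10.5/(2 × 10.0) = 10.5/20.00 = 0.5250
Since 0.5250 < 1, the system is STABLE.
The servers are busy 52.50% of the time.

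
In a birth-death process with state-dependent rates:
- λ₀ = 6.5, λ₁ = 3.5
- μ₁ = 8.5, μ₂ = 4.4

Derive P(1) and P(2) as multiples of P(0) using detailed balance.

Balance equations:
State 0: λ₀P₀ = μ₁P₁ → P₁ = (λ₀/μ₁)P₀ = (6.5/8.5)P₀ = 0.7647P₀
State 1: P₂ = (λ₀λ₁)/(μ₁μ₂)P₀ = (6.5×3.5)/(8.5×4.4)P₀ = 0.6083P₀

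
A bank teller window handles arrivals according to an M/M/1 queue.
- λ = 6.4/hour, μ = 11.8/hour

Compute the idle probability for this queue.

ρ = λ/μ = 6.4/11.8 = 0.5424
P(0) = 1 - ρ = 1 - 0.5424 = 0.4576
The server is idle 45.76% of the time.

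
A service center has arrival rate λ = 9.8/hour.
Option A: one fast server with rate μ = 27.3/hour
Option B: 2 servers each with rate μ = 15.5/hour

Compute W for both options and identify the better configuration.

Option A: single server μ = 27.3 (M/M/1)
  ρ_A = 9.8/27.3 = 0.3590
  W_A = 1/(μ-λ) = 1/(27.3-9.8) = 1/17.50 = 0.05714

Option B: 2 servers μ = 15.5 (M/M/2)
  ρ_B = λ/(cμ) = 9.8/(2×15.5) = 0.3161
  Offered load a = λ/μ = cρ = 9.8/15.5 = 0.6323
  P₀ = [ Σₙ₌₀^1 aⁿ/n! + a^2/(2!(1-ρ)) ]⁻¹
  Σ = a^0/0! + a^1/1! = 1.0000 + 0.6323 = 1.6323
  a^2/(2!(1-ρ)) = 0.3998/(2 × 0.6839) = 0.2923
  P₀ = 1/(1.6323 + 0.2923) = 0.5196
  Lq = P₀·a^2·ρ / (2!(1-ρ)²) = 0.5196 × 0.3998 × 0.3161 / (2 × 0.4677) = 0.07020
  Wq_B = Lq/λ = 0.07020/9.8 = 0.007163
  W_B = Wq_B + 1/μ = 0.007163 + 0.06452 = 0.07168

Since W_A = 0.05714 < W_B = 0.07168, Option A (single fast server) has the shorter time in system.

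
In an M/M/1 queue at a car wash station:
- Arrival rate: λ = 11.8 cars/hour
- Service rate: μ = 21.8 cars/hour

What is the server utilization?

Server utilization: ρ = λ/μ
ρ = 11.8/21.8 = 0.5413
The server is busy 54.13% of the time.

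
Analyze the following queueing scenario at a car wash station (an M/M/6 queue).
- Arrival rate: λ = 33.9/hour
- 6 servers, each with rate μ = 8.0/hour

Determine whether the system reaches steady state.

Stability requires ρ = λ/(cμ) < 1
ρ = 33.9/(6 × 8.0) = 33.9/48.00 = 0.7062
Since 0.7062 < 1, the system is STABLE.
The servers are busy 70.62% of the time.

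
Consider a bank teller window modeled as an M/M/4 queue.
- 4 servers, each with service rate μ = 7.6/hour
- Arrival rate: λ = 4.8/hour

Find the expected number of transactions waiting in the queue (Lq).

Traffic intensity: ρ = λ/(cμ) = 4.8/(4×7.6) = 0.1579
Since ρ = 0.1579 < 1, system is stable.
Offered load a = λ/μ = cρ = 4.8/7.6 = 0.6316
P₀ = [ Σₙ₌₀^3 aⁿ/n! + a^4/(4!(1-ρ)) ]⁻¹
Σ = a^0/0! + a^1/1! + a^2/2! + a^3/3! = 1.0000 + 0.6316 + 0.1994 + 0.04199 = 1.8730
a^4/(4!(1-ρ)) = 0.15911/(24 × 0.84211) = 0.007873
P₀ = 1/(1.8730 + 0.007873) = 0.5317
Lq = P₀·a^4·ρ / (4!(1-ρ)²) = 0.53166 × 0.15911 × 0.15789 / (24 × 0.70914) = 0.0007848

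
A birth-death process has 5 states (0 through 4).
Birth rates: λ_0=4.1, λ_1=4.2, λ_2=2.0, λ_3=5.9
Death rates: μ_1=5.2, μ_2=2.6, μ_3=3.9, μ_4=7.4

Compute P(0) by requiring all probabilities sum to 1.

Ratios P(n)/P(0) = (λ₀···λₙ₋₁)/(μ₁···μₙ):
P(1)/P(0) = (4.1)/(5.2) = 0.78846
P(2)/P(0) = (4.1×4.2)/(5.2×2.6) = 1.2737
P(3)/P(0) = (4.1×4.2×2.0)/(5.2×2.6×3.9) = 0.65316
P(4)/P(0) = (4.1×4.2×2.0×5.9)/(5.2×2.6×3.9×7.4) = 0.52077

Normalization: ∑ P(n) = 1
P(0) × (1.0000 + 0.78846 + 1.2737 + 0.65316 + 0.52077) = 1
P(0) × 4.2361 = 1
P(0) = 1/4.2361 = 0.2361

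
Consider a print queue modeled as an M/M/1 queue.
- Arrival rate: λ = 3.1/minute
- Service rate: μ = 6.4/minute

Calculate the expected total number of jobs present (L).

ρ = λ/μ = 3.1/6.4 = 0.4844
For M/M/1: L = λ/(μ-λ)
L = 3.1/(6.4-3.1) = 3.1/3.30
L = 0.9394 jobs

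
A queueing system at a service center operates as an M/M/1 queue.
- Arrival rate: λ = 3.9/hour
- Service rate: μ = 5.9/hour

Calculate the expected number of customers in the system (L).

ρ = λ/μ = 3.9/5.9 = 0.6610
For M/M/1: L = λ/(μ-λ)
L = 3.9/(5.9-3.9) = 3.9/2.00
L = 1.9500 customers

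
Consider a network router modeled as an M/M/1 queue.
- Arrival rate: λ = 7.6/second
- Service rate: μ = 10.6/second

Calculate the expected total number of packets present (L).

ρ = λ/μ = 7.6/10.6 = 0.7170
For M/M/1: L = λ/(μ-λ)
L = 7.6/(10.6-7.6) = 7.6/3.00
L = 2.5333 packets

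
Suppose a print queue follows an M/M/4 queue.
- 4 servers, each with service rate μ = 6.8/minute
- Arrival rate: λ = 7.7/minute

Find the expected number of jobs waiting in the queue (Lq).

Traffic intensity: ρ = λ/(cμ) = 7.7/(4×6.8) = 0.2831
Since ρ = 0.2831 < 1, system is stable.
Offered load a = λ/μ = cρ = 7.7/6.8 = 1.1324
P₀ = [ Σₙ₌₀^3 aⁿ/n! + a^4/(4!(1-ρ)) ]⁻¹
Σ = a^0/0! + a^1/1! + a^2/2! + a^3/3! = 1.0000 + 1.1324 + 0.6411 + 0.2420 = 3.0155
a^4/(4!(1-ρ)) = 1.6441/(24 × 0.71691) = 0.09555
P₀ = 1/(3.0155 + 0.09555) = 0.3214
Lq = P₀·a^4·ρ / (4!(1-ρ)²) = 0.3214 × 1.6441 × 0.2831 / (24 × 0.5140) = 0.01213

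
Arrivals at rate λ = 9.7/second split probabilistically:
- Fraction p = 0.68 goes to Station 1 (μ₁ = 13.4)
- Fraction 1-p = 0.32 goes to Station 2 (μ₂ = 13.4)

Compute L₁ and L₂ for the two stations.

Effective rates: λ₁ = 9.7×0.68 = 6.596, λ₂ = 9.7×0.32 = 3.104
Station 1: ρ₁ = 6.596/13.4 = 0.49224, L₁ = ρ₁/(1-ρ₁) = 0.49224/(1-0.49224) = 0.9694
Station 2: ρ₂ = 3.104/13.4 = 0.23164, L₂ = ρ₂/(1-ρ₂) = 0.23164/(1-0.23164) = 0.3015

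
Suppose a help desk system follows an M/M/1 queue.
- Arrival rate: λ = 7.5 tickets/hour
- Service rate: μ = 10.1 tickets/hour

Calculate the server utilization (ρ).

Server utilization: ρ = λ/μ
ρ = 7.5/10.1 = 0.7426
The server is busy 74.26% of the time.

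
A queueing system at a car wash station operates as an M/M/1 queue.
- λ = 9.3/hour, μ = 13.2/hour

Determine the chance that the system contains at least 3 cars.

ρ = λ/μ = 9.3/13.2 = 0.7045
P(N ≥ n) = ρⁿ
P(N ≥ 3) = 0.7045^3
P(N ≥ 3) = 0.3497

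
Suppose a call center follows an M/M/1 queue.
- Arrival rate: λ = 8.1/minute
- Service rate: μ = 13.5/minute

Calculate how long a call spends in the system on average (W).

First, compute utilization: ρ = λ/μ = 8.1/13.5 = 0.6000
For M/M/1: W = 1/(μ-λ)
W = 1/(13.5-8.1) = 1/5.40
W = 0.1852 minutes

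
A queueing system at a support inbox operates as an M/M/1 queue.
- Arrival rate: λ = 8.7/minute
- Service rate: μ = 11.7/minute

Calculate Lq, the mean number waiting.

ρ = λ/μ = 8.7/11.7 = 0.7436
For M/M/1: Lq = λ²/(μ(μ-λ))
Lq = 75.69/(11.7 × 3.00)
Lq = 2.1564 emails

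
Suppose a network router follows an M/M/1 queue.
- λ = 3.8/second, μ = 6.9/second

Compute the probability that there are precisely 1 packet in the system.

ρ = λ/μ = 3.8/6.9 = 0.5507
P(n) = (1-ρ)ρⁿ
P(1) = (1-0.5507) × 0.5507^1
P(1) = 0.4493 × 0.5507
P(1) = 0.2474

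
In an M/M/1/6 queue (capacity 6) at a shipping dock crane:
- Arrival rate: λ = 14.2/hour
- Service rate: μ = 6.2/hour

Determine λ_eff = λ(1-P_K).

ρ = λ/μ = 14.2/6.2 = 2.2903
P₀ = (1-ρ)/(1-ρ^(K+1)) = (1-2.2903)/(1-2.2903^7) = -1.2903/-329.5572 = 0.003915
P_K = P₀×ρ^K = 0.0039153 × 2.2903^6 = 0.0039153 × 144.3292 = 0.5651
λ_eff = λ(1-P_K) = 14.2 × (1 - 0.56509) = 14.2 × 0.43491 = 6.1757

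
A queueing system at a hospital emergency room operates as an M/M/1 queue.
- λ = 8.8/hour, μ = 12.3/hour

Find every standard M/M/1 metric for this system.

Step 1: ρ = λ/μ = 8.8/12.3 = 0.7154
Step 2: L = λ/(μ-λ) = 8.8/3.50 = 2.5143
Step 3: Lq = λ²/(μ(μ-λ)) = 77.44/(12.3×3.50) = 1.7988
Step 4: W = 1/(μ-λ) = 1/3.50 = 0.285714
Step 5: Wq = λ/(μ(μ-λ)) = 8.8/(12.3×3.50) = 0.2044
Step 6: P(0) = 1-ρ = 0.2846
Verify: L = λW = 8.8×0.285714 = 2.5143 ✔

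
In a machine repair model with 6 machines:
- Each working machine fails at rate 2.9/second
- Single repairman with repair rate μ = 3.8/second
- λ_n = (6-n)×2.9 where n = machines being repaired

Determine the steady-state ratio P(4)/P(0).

P(4)/P(0) = ∏_{i=0}^{4-1} λ_i/μ_{i+1}
= (6-0)×2.9/3.8 × (6-1)×2.9/3.8 × (6-2)×2.9/3.8 × (6-3)×2.9/3.8
= 122.1125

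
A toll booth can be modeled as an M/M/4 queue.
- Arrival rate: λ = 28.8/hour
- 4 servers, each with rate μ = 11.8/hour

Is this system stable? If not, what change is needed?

Stability requires ρ = λ/(cμ) < 1
ρ = 28.8/(4 × 11.8) = 28.8/47.20 = 0.6102
Since 0.6102 < 1, the system is STABLE.
The servers are busy 61.02% of the time.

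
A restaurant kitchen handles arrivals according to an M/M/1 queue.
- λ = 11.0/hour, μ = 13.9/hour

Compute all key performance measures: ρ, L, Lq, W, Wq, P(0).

Step 1: ρ = λ/μ = 11.0/13.9 = 0.7914
Step 2: L = λ/(μ-λ) = 11.0/2.90 = 3.7931
Step 3: Lq = λ²/(μ(μ-λ)) = 121.00/(13.9×2.90) = 3.0017
Step 4: W = 1/(μ-λ) = 1/2.90 = 0.34483
Step 5: Wq = λ/(μ(μ-λ)) = 11.0/(13.9×2.90) = 0.2729
Step 6: P(0) = 1-ρ = 0.2086
Verify: L = λW = 11.0×0.34483 = 3.7931 ✔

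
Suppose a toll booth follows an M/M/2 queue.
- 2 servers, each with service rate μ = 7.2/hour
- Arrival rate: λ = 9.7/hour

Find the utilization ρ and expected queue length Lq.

Traffic intensity: ρ = λ/(cμ) = 9.7/(2×7.2) = 0.6736
Since ρ = 0.6736 < 1, system is stable.
Offered load a = λ/μ = cρ = 9.7/7.2 = 1.3472
P₀ = [ Σₙ₌₀^1 aⁿ/n! + a^2/(2!(1-ρ)) ]⁻¹
Σ = a^0/0! + a^1/1! = 1.0000 + 1.3472 = 2.3472
a^2/(2!(1-ρ)) = 1.8150/(2 × 0.32639) = 2.7804
P₀ = 1/(2.3472 + 2.7804) = 0.1950
Lq = P₀·a^2·ρ / (2!(1-ρ)²) = 0.19502 × 1.8150 × 0.67361 / (2 × 0.10653) = 1.1191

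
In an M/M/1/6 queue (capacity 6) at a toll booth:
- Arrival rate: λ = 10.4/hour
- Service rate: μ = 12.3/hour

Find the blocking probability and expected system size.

ρ = λ/μ = 10.4/12.3 = 0.84553
P₀ = (1-ρ)/(1-ρ^(K+1)) = (1-0.84553)/(1-0.84553^7) = 0.15447/0.69104 = 0.2235
P_K = P₀×ρ^K = 0.22353 × 0.84553^6 = 0.22353 × 0.36540 = 0.08168
Blocking probability P_6 = 0.08168 (8.17%)
L = ρ[1 - (K+1)ρ^K + Kρ^(K+1)] / [(1-ρ)(1-ρ^(K+1))]
L = 0.84553 × (1 - 7×0.365405 + 6×0.308961) / ((1 - 0.84553) × (1 - 0.308961)) = 2.3441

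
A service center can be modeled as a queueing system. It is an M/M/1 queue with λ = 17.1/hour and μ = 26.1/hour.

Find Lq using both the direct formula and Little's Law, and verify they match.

Method 1 (direct): Lq = λ²/(μ(μ-λ)) = 292.41/(26.1 × 9.00) = 1.2448

Method 2 (Little's Law):
W = 1/(μ-λ) = 1/9.00 = 0.111111
Wq = W - 1/μ = 0.111111 - 0.0383142 = 0.072797
Lq = λWq = 17.1 × 0.072797 = 1.2448 ✔ (matches Method 1)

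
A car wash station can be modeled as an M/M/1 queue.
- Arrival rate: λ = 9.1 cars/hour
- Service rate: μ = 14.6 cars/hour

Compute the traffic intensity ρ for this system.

Server utilization: ρ = λ/μ
ρ = 9.1/14.6 = 0.6233
The server is busy 62.33% of the time.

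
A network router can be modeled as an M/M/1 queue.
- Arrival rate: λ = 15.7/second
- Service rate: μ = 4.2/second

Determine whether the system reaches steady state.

Stability requires ρ = λ/(cμ) < 1
ρ = 15.7/(1 × 4.2) = 15.7/4.20 = 3.7381
Since 3.7381 ≥ 1, the system is UNSTABLE.
Queue grows without bound. Need μ > λ = 15.7.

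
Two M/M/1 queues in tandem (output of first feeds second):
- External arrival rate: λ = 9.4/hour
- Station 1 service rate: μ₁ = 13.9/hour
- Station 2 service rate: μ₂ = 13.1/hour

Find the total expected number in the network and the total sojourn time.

By Jackson's theorem, each station behaves as independent M/M/1.
Station 1: ρ₁ = 9.4/13.9 = 0.6763, L₁ = ρ₁/(1-ρ₁) = λ/(μ₁-λ) = 9.4/4.50 = 2.0889
Station 2: ρ₂ = 9.4/13.1 = 0.7176, L₂ = ρ₂/(1-ρ₂) = λ/(μ₂-λ) = 9.4/3.70 = 2.5405
Total: L = L₁ + L₂ = 2.0889 + 2.5405 = 4.6294
W = L/λ = 4.6294/9.4 = 0.4925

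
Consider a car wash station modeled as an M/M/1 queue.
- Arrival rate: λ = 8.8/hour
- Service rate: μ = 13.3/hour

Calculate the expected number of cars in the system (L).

ρ = λ/μ = 8.8/13.3 = 0.6617
For M/M/1: L = λ/(μ-λ)
L = 8.8/(13.3-8.8) = 8.8/4.50
L = 1.9556 cars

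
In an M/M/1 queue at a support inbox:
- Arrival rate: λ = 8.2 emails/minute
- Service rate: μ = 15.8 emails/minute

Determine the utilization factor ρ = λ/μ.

Server utilization: ρ = λ/μ
ρ = 8.2/15.8 = 0.5190
The server is busy 51.90% of the time.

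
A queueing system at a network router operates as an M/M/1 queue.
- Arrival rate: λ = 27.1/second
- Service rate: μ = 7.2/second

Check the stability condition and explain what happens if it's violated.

Stability requires ρ = λ/(cμ) < 1
ρ = 27.1/(1 × 7.2) = 27.1/7.20 = 3.7639
Since 3.7639 ≥ 1, the system is UNSTABLE.
Queue grows without bound. Need μ > λ = 27.1.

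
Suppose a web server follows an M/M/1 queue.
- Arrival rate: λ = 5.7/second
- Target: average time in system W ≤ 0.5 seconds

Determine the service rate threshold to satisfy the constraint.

For M/M/1: W = 1/(μ-λ)
Need W ≤ 0.5, so 1/(μ-λ) ≤ 0.5
μ - λ ≥ 1/0.5 = 2.0000
μ ≥ 5.7 + 2.0000 = 7.7000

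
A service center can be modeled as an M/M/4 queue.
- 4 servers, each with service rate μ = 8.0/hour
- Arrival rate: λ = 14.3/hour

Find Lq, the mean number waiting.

Traffic intensity: ρ = λ/(cμ) = 14.3/(4×8.0) = 0.4469
Since ρ = 0.4469 < 1, system is stable.
Offered load a = λ/μ = cρ = 14.3/8.0 = 1.7875
P₀ = [ Σₙ₌₀^3 aⁿ/n! + a^4/(4!(1-ρ)) ]⁻¹
Σ = a^0/0! + a^1/1! + a^2/2! + a^3/3! = 1.0000 + 1.7875 + 1.5976 + 0.9519 = 5.3370
a^4/(4!(1-ρ)) = 10.2090/(24 × 0.55312) = 0.7690
P₀ = 1/(5.3370 + 0.7690) = 0.1638
Lq = P₀·a^4·ρ / (4!(1-ρ)²) = 0.1638 × 10.2090 × 0.4469 / (24 × 0.3059) = 0.1018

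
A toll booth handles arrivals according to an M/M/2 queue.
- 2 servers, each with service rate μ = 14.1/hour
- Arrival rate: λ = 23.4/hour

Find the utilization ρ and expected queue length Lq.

Traffic intensity: ρ = λ/(cμ) = 23.4/(2×14.1) = 0.8298
Since ρ = 0.8298 < 1, system is stable.
Offered load a = λ/μ = cρ = 23.4/14.1 = 1.6596
P₀ = [ Σₙ₌₀^1 aⁿ/n! + a^2/(2!(1-ρ)) ]⁻¹
Σ = a^0/0! + a^1/1! = 1.0000 + 1.6596 = 2.6596
a^2/(2!(1-ρ)) = 2.75419/(2 × 0.170213) = 8.0904
P₀ = 1/(2.6596 + 8.0904) = 0.09302
Lq = P₀·a^2·ρ / (2!(1-ρ)²) = 0.0930233 × 2.75419 × 0.829787 / (2 × 0.0289724) = 3.6689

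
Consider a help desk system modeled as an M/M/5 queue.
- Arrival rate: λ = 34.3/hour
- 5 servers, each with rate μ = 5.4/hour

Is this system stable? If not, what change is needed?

Stability requires ρ = λ/(cμ) < 1
ρ = 34.3/(5 × 5.4) = 34.3/27.00 = 1.2704
Since 1.2704 ≥ 1, the system is UNSTABLE.
Need c > λ/μ = 34.3/5.4 = 6.35.
Minimum servers needed: c = 7.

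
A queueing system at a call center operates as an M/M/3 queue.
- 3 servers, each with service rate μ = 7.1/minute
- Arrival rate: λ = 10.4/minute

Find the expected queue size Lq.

Traffic intensity: ρ = λ/(cμ) = 10.4/(3×7.1) = 0.4883
Since ρ = 0.4883 < 1, system is stable.
Offered load a = λ/μ = cρ = 10.4/7.1 = 1.4648
P₀ = [ Σₙ₌₀^2 aⁿ/n! + a^3/(3!(1-ρ)) ]⁻¹
Σ = a^0/0! + a^1/1! + a^2/2! = 1.0000 + 1.4648 + 1.0728 = 3.5376
a^3/(3!(1-ρ)) = 3.1429/(6 × 0.51174) = 1.0236
P₀ = 1/(3.5376 + 1.0236) = 0.2192
Lq = P₀·a^3·ρ / (3!(1-ρ)²) = 0.2192 × 3.1429 × 0.4883 / (6 × 0.2619) = 0.2141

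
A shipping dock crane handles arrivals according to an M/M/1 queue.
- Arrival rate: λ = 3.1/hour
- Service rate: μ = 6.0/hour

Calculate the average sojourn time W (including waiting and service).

First, compute utilization: ρ = λ/μ = 3.1/6.0 = 0.5167
For M/M/1: W = 1/(μ-λ)
W = 1/(6.0-3.1) = 1/2.90
W = 0.3448 hours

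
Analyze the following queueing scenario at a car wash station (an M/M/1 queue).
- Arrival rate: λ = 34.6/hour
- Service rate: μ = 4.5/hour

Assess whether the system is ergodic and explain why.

Stability requires ρ = λ/(cμ) < 1
ρ = 34.6/(1 × 4.5) = 34.6/4.50 = 7.6889
Since 7.6889 ≥ 1, the system is UNSTABLE.
Queue grows without bound. Need μ > λ = 34.6.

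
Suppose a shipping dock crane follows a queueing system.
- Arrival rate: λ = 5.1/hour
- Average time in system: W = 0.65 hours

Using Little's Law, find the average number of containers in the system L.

Little's Law: L = λW
L = 5.1 × 0.65 = 3.3150 containers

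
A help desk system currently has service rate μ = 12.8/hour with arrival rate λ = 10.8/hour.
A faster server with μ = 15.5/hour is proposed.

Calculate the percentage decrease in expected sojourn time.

System 1: ρ₁ = 10.8/12.8 = 0.8438, W₁ = 1/(12.8-10.8) = 0.50000
System 2: ρ₂ = 10.8/15.5 = 0.6968, W₂ = 1/(15.5-10.8) = 0.21277
Improvement: (W₁-W₂)/W₁ = (0.50000-0.21277)/0.50000 = 57.45%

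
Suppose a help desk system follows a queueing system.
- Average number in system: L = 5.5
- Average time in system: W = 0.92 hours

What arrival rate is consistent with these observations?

Little's Law: L = λW, so λ = L/W
λ = 5.5/0.92 = 5.9783 tickets/hour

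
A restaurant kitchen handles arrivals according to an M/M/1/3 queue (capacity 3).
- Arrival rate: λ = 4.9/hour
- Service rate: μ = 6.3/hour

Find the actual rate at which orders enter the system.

ρ = λ/μ = 4.9/6.3 = 0.77778
P₀ = (1-ρ)/(1-ρ^(K+1)) = (1-0.77778)/(1-0.77778^4) = 0.2222/0.6340 = 0.3505
P_K = P₀×ρ^K = 0.3505 × 0.77778^3 = 0.3505 × 0.4705 = 0.1649
λ_eff = λ(1-P_K) = 4.9 × (1 - 0.1649) = 4.9 × 0.8351 = 4.0920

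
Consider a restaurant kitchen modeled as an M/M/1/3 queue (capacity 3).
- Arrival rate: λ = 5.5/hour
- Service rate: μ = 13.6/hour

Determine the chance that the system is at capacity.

ρ = λ/μ = 5.5/13.6 = 0.40441
P₀ = (1-ρ)/(1-ρ^(K+1)) = (1-0.40441)/(1-0.40441^4) = 0.59559/0.97325 = 0.6120
P_K = P₀×ρ^K = 0.6120 × 0.40441^3 = 0.6120 × 0.06614 = 0.04048
Blocking probability = 4.05%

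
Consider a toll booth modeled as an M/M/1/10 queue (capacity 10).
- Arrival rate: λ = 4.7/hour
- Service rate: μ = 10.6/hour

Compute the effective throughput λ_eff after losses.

ρ = λ/μ = 4.7/10.6 = 0.4434
P₀ = (1-ρ)/(1-ρ^(K+1)) = (1-0.4434)/(1-0.4434^11) = 0.5566/0.9999 = 0.5567
P_K = P₀×ρ^K = 0.5567 × 0.4434^10 = 0.5567 × 0.0002937 = 0.0001635
λ_eff = λ(1-P_K) = 4.7 × (1 - 0.0001635) = 4.7 × 0.99984 = 4.6992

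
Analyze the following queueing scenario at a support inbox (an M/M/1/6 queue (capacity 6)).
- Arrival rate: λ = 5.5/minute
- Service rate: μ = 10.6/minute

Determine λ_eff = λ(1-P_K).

ρ = λ/μ = 5.5/10.6 = 0.51887
P₀ = (1-ρ)/(1-ρ^(K+1)) = (1-0.51887)/(1-0.51887^7) = 0.48113/0.98987 = 0.4861
P_K = P₀×ρ^K = 0.48605 × 0.51887^6 = 0.48605 × 0.019514 = 0.009485
λ_eff = λ(1-P_K) = 5.5 × (1 - 0.009485) = 5.5 × 0.9905 = 5.4478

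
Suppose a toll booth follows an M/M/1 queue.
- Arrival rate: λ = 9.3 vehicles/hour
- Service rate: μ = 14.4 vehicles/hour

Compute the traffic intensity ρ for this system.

Server utilization: ρ = λ/μ
ρ = 9.3/14.4 = 0.6458
The server is busy 64.58% of the time.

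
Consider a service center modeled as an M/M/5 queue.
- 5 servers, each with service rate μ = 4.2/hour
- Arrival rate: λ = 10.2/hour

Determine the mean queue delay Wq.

Traffic intensity: ρ = λ/(cμ) = 10.2/(5×4.2) = 0.4857
Since ρ = 0.4857 < 1, system is stable.
Offered load a = λ/μ = cρ = 10.2/4.2 = 2.4286
P₀ = [ Σₙ₌₀^4 aⁿ/n! + a^5/(5!(1-ρ)) ]⁻¹
Σ = a^0/0! + a^1/1! + a^2/2! + a^3/3! + a^4/4! = 1.00000 + 2.42857 + 2.94898 + 2.38727 + 1.44941 = 10.2142
a^5/(5!(1-ρ)) = 84.4801/(120 × 0.5143) = 1.3689
P₀ = 1/(10.2142 + 1.3689) = 0.08633
Lq = P₀·a^5·ρ / (5!(1-ρ)²) = 0.08633 × 84.4801 × 0.4857 / (120 × 0.2645) = 0.1116
Wq = Lq/λ = 0.1116/10.2 = 0.01094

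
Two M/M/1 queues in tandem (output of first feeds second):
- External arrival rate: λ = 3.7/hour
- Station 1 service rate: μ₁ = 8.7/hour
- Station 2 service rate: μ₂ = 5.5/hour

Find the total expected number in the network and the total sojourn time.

By Jackson's theorem, each station behaves as independent M/M/1.
Station 1: ρ₁ = 3.7/8.7 = 0.4253, L₁ = ρ₁/(1-ρ₁) = λ/(μ₁-λ) = 3.7/5.00 = 0.7400
Station 2: ρ₂ = 3.7/5.5 = 0.6727, L₂ = ρ₂/(1-ρ₂) = λ/(μ₂-λ) = 3.7/1.80 = 2.0556
Total: L = L₁ + L₂ = 0.7400 + 2.0556 = 2.7956
W = L/λ = 2.7956/3.7 = 0.7556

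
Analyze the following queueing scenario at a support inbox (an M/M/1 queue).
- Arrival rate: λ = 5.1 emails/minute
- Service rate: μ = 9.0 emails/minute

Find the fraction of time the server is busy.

Server utilization: ρ = λ/μ
ρ = 5.1/9.0 = 0.5667
The server is busy 56.67% of the time.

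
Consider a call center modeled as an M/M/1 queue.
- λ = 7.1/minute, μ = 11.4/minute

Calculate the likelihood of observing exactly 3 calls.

ρ = λ/μ = 7.1/11.4 = 0.6228
P(n) = (1-ρ)ρⁿ
P(3) = (1-0.6228) × 0.6228^3
P(3) = 0.37720 × 0.24157
P(3) = 0.09112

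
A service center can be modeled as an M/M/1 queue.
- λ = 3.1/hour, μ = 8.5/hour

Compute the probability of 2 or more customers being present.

ρ = λ/μ = 3.1/8.5 = 0.3647
P(N ≥ n) = ρⁿ
P(N ≥ 2) = 0.3647^2
P(N ≥ 2) = 0.1330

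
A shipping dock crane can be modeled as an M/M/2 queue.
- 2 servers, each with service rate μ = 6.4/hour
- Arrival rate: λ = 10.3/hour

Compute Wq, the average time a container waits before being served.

Traffic intensity: ρ = λ/(cμ) = 10.3/(2×6.4) = 0.8047
Since ρ = 0.8047 < 1, system is stable.
Offered load a = λ/μ = cρ = 10.3/6.4 = 1.6094
P₀ = [ Σₙ₌₀^1 aⁿ/n! + a^2/(2!(1-ρ)) ]⁻¹
Σ = a^0/0! + a^1/1! = 1.0000 + 1.6094 = 2.6094
a^2/(2!(1-ρ)) = 2.59009/(2 × 0.195312) = 6.6306
P₀ = 1/(2.6094 + 6.6306) = 0.1082
Lq = P₀·a^2·ρ / (2!(1-ρ)²) = 0.108225 × 2.59009 × 0.804688 / (2 × 0.0381470) = 2.9565
Wq = Lq/λ = 2.9565/10.3 = 0.2870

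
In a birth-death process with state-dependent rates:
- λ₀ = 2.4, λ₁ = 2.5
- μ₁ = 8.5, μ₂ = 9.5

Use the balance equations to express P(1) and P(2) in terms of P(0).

Balance equations:
State 0: λ₀P₀ = μ₁P₁ → P₁ = (λ₀/μ₁)P₀ = (2.4/8.5)P₀ = 0.2824P₀
State 1: P₂ = (λ₀λ₁)/(μ₁μ₂)P₀ = (2.4×2.5)/(8.5×9.5)P₀ = 0.07430P₀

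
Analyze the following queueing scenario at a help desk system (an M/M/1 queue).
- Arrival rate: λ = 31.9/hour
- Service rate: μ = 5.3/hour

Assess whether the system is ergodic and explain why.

Stability requires ρ = λ/(cμ) < 1
ρ = 31.9/(1 × 5.3) = 31.9/5.30 = 6.0189
Since 6.0189 ≥ 1, the system is UNSTABLE.
Queue grows without bound. Need μ > λ = 31.9.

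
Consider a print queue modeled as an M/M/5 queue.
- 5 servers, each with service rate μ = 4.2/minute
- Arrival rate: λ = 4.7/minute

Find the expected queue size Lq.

Traffic intensity: ρ = λ/(cμ) = 4.7/(5×4.2) = 0.2238
Since ρ = 0.2238 < 1, system is stable.
Offered load a = λ/μ = cρ = 4.7/4.2 = 1.1190
P₀ = [ Σₙ₌₀^4 aⁿ/n! + a^5/(5!(1-ρ)) ]⁻¹
Σ = a^0/0! + a^1/1! + a^2/2! + a^3/3! + a^4/4! = 1.00000 + 1.11905 + 0.626134 + 0.233558 + 0.0653406 = 3.0441
a^5/(5!(1-ρ)) = 1.7549/(120 × 0.7762) = 0.01884
P₀ = 1/(3.0441 + 0.01884) = 0.3265
Lq = P₀·a^5·ρ / (5!(1-ρ)²) = 0.3265 × 1.7549 × 0.2238 / (120 × 0.6025) = 0.001774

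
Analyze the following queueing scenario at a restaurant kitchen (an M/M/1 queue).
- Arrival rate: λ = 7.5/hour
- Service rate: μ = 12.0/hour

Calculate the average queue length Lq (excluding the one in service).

ρ = λ/μ = 7.5/12.0 = 0.6250
For M/M/1: Lq = λ²/(μ(μ-λ))
Lq = 56.25/(12.0 × 4.50)
Lq = 1.0417 orders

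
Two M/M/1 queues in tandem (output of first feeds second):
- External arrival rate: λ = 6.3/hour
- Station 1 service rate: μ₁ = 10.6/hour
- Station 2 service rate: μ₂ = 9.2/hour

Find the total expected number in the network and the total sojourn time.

By Jackson's theorem, each station behaves as independent M/M/1.
Station 1: ρ₁ = 6.3/10.6 = 0.5943, L₁ = ρ₁/(1-ρ₁) = λ/(μ₁-λ) = 6.3/4.30 = 1.4651
Station 2: ρ₂ = 6.3/9.2 = 0.6848, L₂ = ρ₂/(1-ρ₂) = λ/(μ₂-λ) = 6.3/2.90 = 2.1724
Total: L = L₁ + L₂ = 1.4651 + 2.1724 = 3.6375
W = L/λ = 3.6375/6.3 = 0.5774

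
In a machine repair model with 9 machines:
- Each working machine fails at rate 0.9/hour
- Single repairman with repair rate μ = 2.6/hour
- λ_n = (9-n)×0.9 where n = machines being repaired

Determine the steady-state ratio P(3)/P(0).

P(3)/P(0) = ∏_{i=0}^{3-1} λ_i/μ_{i+1}
= (9-0)×0.9/2.6 × (9-1)×0.9/2.6 × (9-2)×0.9/2.6
= 20.9044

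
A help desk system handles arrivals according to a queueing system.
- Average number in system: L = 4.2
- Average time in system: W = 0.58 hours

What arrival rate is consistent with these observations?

Little's Law: L = λW, so λ = L/W
λ = 4.2/0.58 = 7.2414 tickets/hour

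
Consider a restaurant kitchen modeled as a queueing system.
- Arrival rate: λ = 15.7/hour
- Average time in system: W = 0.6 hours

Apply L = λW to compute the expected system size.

Little's Law: L = λW
L = 15.7 × 0.6 = 9.4200 orders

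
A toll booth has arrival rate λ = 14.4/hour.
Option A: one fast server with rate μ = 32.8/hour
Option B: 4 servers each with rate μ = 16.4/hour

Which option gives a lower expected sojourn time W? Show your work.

Option A: single server μ = 32.8 (M/M/1)
  ρ_A = 14.4/32.8 = 0.4390
  W_A = 1/(μ-λ) = 1/(32.8-14.4) = 1/18.40 = 0.05435

Option B: 4 servers μ = 16.4 (M/M/4)
  ρ_B = λ/(cμ) = 14.4/(4×16.4) = 0.2195
  Offered load a = λ/μ = cρ = 14.4/16.4 = 0.8780
  P₀ = [ Σₙ₌₀^3 aⁿ/n! + a^4/(4!(1-ρ)) ]⁻¹
  Σ = a^0/0! + a^1/1! + a^2/2! + a^3/3! = 1.00000 + 0.878049 + 0.385485 + 0.112825 = 2.3764
  a^4/(4!(1-ρ)) = 0.5944/(24 × 0.7805) = 0.03173
  P₀ = 1/(2.3764 + 0.03173) = 0.4153
  Lq = P₀·a^4·ρ / (4!(1-ρ)²) = 0.4153 × 0.5944 × 0.2195 / (24 × 0.6092) = 0.003706
  Wq_B = Lq/λ = 0.0037061/14.4 = 0.00025737
  W_B = Wq_B + 1/μ = 0.00025737 + 0.060976 = 0.06123

Since W_A = 0.05435 < W_B = 0.06123, Option A (single fast server) has the shorter time in system.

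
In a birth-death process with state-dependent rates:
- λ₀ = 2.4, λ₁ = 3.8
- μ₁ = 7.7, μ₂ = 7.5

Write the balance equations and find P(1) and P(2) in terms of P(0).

Balance equations:
State 0: λ₀P₀ = μ₁P₁ → P₁ = (λ₀/μ₁)P₀ = (2.4/7.7)P₀ = 0.3117P₀
State 1: P₂ = (λ₀λ₁)/(μ₁μ₂)P₀ = (2.4×3.8)/(7.7×7.5)P₀ = 0.1579P₀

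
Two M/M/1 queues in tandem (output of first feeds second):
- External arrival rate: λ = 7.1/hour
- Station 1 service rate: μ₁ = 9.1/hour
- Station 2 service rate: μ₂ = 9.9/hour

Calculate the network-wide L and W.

By Jackson's theorem, each station behaves as independent M/M/1.
Station 1: ρ₁ = 7.1/9.1 = 0.7802, L₁ = ρ₁/(1-ρ₁) = λ/(μ₁-λ) = 7.1/2.00 = 3.5500
Station 2: ρ₂ = 7.1/9.9 = 0.7172, L₂ = ρ₂/(1-ρ₂) = λ/(μ₂-λ) = 7.1/2.80 = 2.5357
Total: L = L₁ + L₂ = 3.5500 + 2.5357 = 6.0857
W = L/λ = 6.0857/7.1 = 0.8571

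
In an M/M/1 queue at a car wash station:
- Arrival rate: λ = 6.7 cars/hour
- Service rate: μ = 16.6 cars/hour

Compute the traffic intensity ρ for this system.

Server utilization: ρ = λ/μ
ρ = 6.7/16.6 = 0.4036
The server is busy 40.36% of the time.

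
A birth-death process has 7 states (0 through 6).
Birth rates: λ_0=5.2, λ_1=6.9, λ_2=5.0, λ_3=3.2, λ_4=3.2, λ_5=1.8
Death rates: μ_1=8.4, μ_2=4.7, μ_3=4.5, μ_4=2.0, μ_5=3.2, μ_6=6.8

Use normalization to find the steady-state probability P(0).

Ratios P(n)/P(0) = (λ₀···λₙ₋₁)/(μ₁···μₙ):
P(1)/P(0) = (5.2)/(8.4) = 0.6190
P(2)/P(0) = (5.2×6.9)/(8.4×4.7) = 0.9088
P(3)/P(0) = (5.2×6.9×5.0)/(8.4×4.7×4.5) = 1.0098
P(4)/P(0) = (5.2×6.9×5.0×3.2)/(8.4×4.7×4.5×2.0) = 1.6157
P(5)/P(0) = (5.2×6.9×5.0×3.2×3.2)/(8.4×4.7×4.5×2.0×3.2) = 1.6157
P(6)/P(0) = (5.2×6.9×5.0×3.2×3.2×1.8)/(8.4×4.7×4.5×2.0×3.2×6.8) = 0.4277

Normalization: ∑ P(n) = 1
P(0) × (1.0000 + 0.6190 + 0.9088 + 1.0098 + 1.6157 + 1.6157 + 0.4277) = 1
P(0) × 7.1967 = 1
P(0) = 1/7.1967 = 0.1390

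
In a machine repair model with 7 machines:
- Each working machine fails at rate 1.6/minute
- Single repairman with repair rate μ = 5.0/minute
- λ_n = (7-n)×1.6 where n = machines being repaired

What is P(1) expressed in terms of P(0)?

P(1)/P(0) = ∏_{i=0}^{1-1} λ_i/μ_{i+1}
= (7-0)×1.6/5.0
= 2.2400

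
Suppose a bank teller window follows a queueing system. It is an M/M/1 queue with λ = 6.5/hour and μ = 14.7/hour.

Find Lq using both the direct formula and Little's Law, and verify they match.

Method 1 (direct): Lq = λ²/(μ(μ-λ)) = 42.25/(14.7 × 8.20) = 0.3505

Method 2 (Little's Law):
W = 1/(μ-λ) = 1/8.20 = 0.12195
Wq = W - 1/μ = 0.12195 - 0.068027 = 0.05392
Lq = λWq = 6.5 × 0.05392 = 0.3505 ✔ (matches Method 1)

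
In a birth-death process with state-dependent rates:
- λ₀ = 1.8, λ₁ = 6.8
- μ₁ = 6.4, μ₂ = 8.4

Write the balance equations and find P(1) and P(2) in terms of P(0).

Balance equations:
State 0: λ₀P₀ = μ₁P₁ → P₁ = (λ₀/μ₁)P₀ = (1.8/6.4)P₀ = 0.2812P₀
State 1: P₂ = (λ₀λ₁)/(μ₁μ₂)P₀ = (1.8×6.8)/(6.4×8.4)P₀ = 0.2277P₀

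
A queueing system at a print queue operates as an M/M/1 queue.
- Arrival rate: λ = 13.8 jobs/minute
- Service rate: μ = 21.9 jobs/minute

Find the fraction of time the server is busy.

Server utilization: ρ = λ/μ
ρ = 13.8/21.9 = 0.6301
The server is busy 63.01% of the time.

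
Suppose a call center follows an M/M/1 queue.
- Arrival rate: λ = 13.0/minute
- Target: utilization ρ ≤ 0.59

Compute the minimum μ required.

ρ = λ/μ, so μ = λ/ρ
μ ≥ 13.0/0.59 = 22.0339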